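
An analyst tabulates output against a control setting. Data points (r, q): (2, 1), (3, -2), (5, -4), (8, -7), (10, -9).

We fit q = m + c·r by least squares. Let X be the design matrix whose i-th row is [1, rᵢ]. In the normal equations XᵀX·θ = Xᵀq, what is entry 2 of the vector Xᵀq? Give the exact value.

Entry 2 ↔ basis r, so (Xᵀq)_{2} = Σᵢ (r)·qᵢ = (2)·(1) + (3)·(-2) + (5)·(-4) + (8)·(-7) + (10)·(-9) = -170.

-170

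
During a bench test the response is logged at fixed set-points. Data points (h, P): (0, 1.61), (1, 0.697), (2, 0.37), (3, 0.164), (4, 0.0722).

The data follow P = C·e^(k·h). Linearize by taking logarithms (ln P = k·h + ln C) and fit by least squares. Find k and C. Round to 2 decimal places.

With ln Pᵢ as the transformed response and hᵢ as the regressor:
XᵀX = [[30.0000, 10.0000]; [10.0000, 5]], rhs = [-18.2864, -5.3152]ᵀ  (here Σh = 10.0000, Σ(h)² = 30.0000, Σln P = -5.3152, Σh·ln P = -18.2864).
Δ = 30.0000·5 − (10.0000)² = 50.0000; k = (-18.2864·5 − 10.0000·-5.3152)/50.0000 = -0.76560, ln C = (30.0000·-5.3152 − 10.0000·-18.2864)/50.0000 = 0.46817, so C = exp(0.46817) = 1.59706.

k = -0.77, C = 1.60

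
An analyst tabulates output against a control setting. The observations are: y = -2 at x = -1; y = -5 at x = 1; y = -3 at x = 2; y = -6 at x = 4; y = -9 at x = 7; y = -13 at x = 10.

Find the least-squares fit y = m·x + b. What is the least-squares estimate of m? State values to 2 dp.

m = -0.97

Forming AᵀA = [[171, 23]; [23, 6]] and Aᵀy = [-226, -38]ᵀ gives AᵀA·[m, b]ᵀ = Aᵀy.
Eliminating b: 6·(row 1) − 23·(row 2) gives 497·m = 6·(-226) − 23·(-38) = -482, so m = -482/497.
Then b = ((-38) − 23·(-482/497))/6 = -1300/497.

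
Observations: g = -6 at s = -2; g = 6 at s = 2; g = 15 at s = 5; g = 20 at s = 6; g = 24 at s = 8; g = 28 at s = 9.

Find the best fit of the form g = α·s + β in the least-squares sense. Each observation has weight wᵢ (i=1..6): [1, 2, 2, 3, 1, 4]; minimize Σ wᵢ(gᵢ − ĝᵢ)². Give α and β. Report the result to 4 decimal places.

Compute the Gram sums: Σwᵢ·s·s = 558, Σwᵢ·s = 74, Σwᵢ·1 = 13.
For AᵀWg: Σwᵢ·s·g = 1746, Σwᵢ·g = 232.
Eliminating β: 13·(row 1) − 74·(row 2) gives 1778·α = 13·1746 − 74·232 = 5530, so α = 395/127.
Then β = (232 − 74·(395/127))/13 = 18/127.

α = 3.1102, β = 0.1417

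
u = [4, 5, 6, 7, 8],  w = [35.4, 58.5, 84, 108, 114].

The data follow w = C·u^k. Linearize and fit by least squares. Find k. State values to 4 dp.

k = 1.7452

With ln wᵢ as the transformed response and ln uᵢ as the regressor:
Σln u = 8.8128, Σ(ln u)² = 15.8331, Σln w = 21.4849, Σln u·ln w = 38.3920.
Equations: 15.8331·k + 8.8128·ln C = 38.3920;  8.8128·k + 5·ln C = 21.4849.
Slope k = (n·Σln u·ln w − Σln u·Σln w)/(n·Σ(ln u)² − (Σln u)²) = (5·38.3920 − 8.8128·21.4849)/1.4995 = 1.74516; ln C = (Σln w − k·Σln u)/n = 1.22101.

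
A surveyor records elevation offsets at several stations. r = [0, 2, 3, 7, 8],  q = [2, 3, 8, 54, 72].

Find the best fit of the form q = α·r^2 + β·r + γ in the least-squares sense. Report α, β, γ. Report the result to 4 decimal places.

α = 1.3558, β = -2.0729, γ = 1.9245

The normal system MᵀM·[α, β, γ]ᵀ = Mᵀq is [[6594, 890, 126]; [890, 126, 20]; [126, 20, 5]]·[α, β, γ]ᵀ = [7338, 984, 139]ᵀ.
Inverting the 3×3 Gram matrix, [α, β, γ]ᵀ = [7007/5168, -10713/5168, 4973/2584]ᵀ.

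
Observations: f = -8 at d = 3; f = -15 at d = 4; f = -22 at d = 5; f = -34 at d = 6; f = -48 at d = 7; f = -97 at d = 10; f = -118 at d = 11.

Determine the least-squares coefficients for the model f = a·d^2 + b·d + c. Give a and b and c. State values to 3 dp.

The normal system MᵀM·[a, b, c]ᵀ = Mᵀf is [[29300, 3106, 356]; [3106, 356, 46]; [356, 46, 7]]·[a, b, c]ᵀ = [-28416, -3002, -342]ᵀ.
Row-reducing yields a = -3413/3423, b = 622/3423, c = 750/1141.

a = -0.997, b = 0.182, c = 0.657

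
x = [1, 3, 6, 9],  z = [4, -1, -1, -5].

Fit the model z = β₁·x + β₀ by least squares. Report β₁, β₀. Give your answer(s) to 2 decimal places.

β₁ = -0.97, β₀ = 3.87

From the data, Σx·x = 127, Σx = 19, Σ1 = 4.
And Σx·z = -50, Σz = -3.
So MᵀM·[β₁, β₀]ᵀ = Mᵀz: [[127, 19]; [19, 4]]·[β₁, β₀]ᵀ = [-50, -3]ᵀ.
Eliminating β₀: 4·(row 1) − 19·(row 2) gives 147·β₁ = 4·(-50) − 19·(-3) = -143, so β₁ = -143/147.
Then β₀ = ((-3) − 19·(-143/147))/4 = 569/147.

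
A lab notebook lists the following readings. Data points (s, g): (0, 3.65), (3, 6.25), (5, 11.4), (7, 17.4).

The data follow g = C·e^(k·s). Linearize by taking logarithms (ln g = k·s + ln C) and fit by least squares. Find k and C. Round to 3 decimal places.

k = 0.228, C = 3.490

Linearized form: ln g = k·s + ln C. From the 4 transformed points,
Σs = 15.0000, Σ(s)² = 83.0000, Σln g = 8.4174, Σs·ln g = 37.6611.
Equations: 83.0000·k + 15.0000·ln C = 37.6611;  15.0000·k + 4·ln C = 8.4174.
Δ = 83.0000·4 − (15.0000)² = 107.0000; k = (37.6611·4 − 15.0000·8.4174)/107.0000 = 0.22788, ln C = (83.0000·8.4174 − 15.0000·37.6611)/107.0000 = 1.24979, so C = exp(1.24979) = 3.48959.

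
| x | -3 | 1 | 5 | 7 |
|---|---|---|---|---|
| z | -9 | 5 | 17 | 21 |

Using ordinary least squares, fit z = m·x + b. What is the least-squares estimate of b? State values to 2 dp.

AᵀA·[m, b]ᵀ = Aᵀz reads: 84·m + 10·b = 264;  10·m + 4·b = 34.
Eliminating b: 4·(row 1) − 10·(row 2) gives 236·m = 4·264 − 10·34 = 716, so m = 179/59.
Then b = (34 − 10·(179/59))/4 = 54/59.

b = 0.92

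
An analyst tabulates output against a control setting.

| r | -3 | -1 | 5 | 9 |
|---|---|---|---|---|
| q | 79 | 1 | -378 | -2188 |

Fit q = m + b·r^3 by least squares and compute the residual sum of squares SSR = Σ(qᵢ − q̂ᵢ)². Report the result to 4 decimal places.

Sums needed: Σ1 = 4, Σr^3 = 826, Σr^3·r^3 = 547796.
For Mᵀq: Σq = -2486, Σr^3·q = -1644436.
Normal equations: [[4, 826]; [826, 547796]]·[m, b]ᵀ = [-2486, -1644436]ᵀ.
det = 4·547796 − 826² = 1508908.
m = ((-2486)·547796 − 826·(-1644436))/1508908 = -879180/377227; b = (4·(-1644436) − 826·(-2486))/1508908 = -1131077/377227.
Residuals: 141034/377227, 125330/377227, -328001/377227, 61637/377227; SSR = 389638/377227.

SSR = 1.0329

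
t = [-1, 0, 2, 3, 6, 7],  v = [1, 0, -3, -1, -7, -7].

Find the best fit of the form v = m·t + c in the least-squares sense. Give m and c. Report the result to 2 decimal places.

MᵀM·[m, c]ᵀ = Mᵀv reads: 99·m + 17·c = -101;  17·m + 6·c = -17.
Determinant 99·6 − 17² = 305.
m = ((-101)·6 − 17·(-17))/305 = -317/305; c = (99·(-17) − 17·(-101))/305 = 34/305.

m = -1.04, c = 0.11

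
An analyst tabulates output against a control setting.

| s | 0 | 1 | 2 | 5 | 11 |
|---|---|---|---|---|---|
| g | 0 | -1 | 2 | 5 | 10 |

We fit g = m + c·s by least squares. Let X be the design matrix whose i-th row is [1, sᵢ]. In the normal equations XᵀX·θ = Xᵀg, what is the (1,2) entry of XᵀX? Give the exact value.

Row 1 ↔ basis 1, column 2 ↔ basis s, so (XᵀX)_{1,2} = Σᵢ s = (1)·(0) + (1)·(1) + (1)·(2) + (1)·(5) + (1)·(11) = 19.

19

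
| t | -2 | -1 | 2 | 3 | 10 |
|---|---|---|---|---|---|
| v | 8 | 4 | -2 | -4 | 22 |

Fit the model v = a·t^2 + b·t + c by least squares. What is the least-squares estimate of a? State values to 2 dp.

a = 0.49

XᵀX·[a, b, c]ᵀ = Xᵀv reads: 10114·a + 1026·b + 118·c = 2192;  1026·a + 118·b + 12·c = 184;  118·a + 12·b + 5·c = 28.
(Σt^2·t^2 = 10114, Σt^2·t = 1026, Σt^2 = 118, Σt·t = 118, Σt = 12, Σ1 = 5, Σt^2·v = 2192, Σt·v = 184, Σv = 28.)
Inverting the 3×3 Gram matrix, [a, b, c]ᵀ = [15570/31879, -87914/31879, 22064/31879]ᵀ.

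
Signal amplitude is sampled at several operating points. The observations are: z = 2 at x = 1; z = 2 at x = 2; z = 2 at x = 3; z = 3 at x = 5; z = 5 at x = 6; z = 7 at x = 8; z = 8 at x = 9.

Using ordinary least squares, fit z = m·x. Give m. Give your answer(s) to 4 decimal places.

m = 0.8409

AᵀA·[m]ᵀ = Aᵀz reads: 220·m = 185.
(Σx·x = 220, Σx·z = 185.)
Hence m = 185 / 220 ≈ 0.840909.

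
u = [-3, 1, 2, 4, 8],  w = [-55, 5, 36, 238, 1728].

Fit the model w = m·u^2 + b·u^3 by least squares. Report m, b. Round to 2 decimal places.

m = 2.87, b = 3.02

Setting ∂/∂m … = 0 gives: 4450·m + 33582·b = 114054;  33582·m + 267034·b = 901746.
(Σu^2·u^2 = 4450, Σu^2·u^3 = 33582, Σu^3·u^3 = 267034, Σu^2·w = 114054, Σu^3·w = 901746.)
Δ = 4450·267034 − 33582² = 60550576.
m = (114054·267034 − 33582·901746)/60550576 = 10866354/3784411; b = (4450·901746 − 33582·114054)/60550576 = 11413017/3784411.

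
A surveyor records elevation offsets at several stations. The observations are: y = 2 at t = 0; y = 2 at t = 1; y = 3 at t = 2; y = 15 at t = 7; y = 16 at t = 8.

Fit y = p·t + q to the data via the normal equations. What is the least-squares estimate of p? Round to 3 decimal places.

p = 1.959

Compute the Gram sums: Σt·t = 118, Σt = 18, Σ1 = 5.
Moment sums: Σt·y = 241, Σy = 38.
Eliminating q: 5·(row 1) − 18·(row 2) gives 266·p = 5·241 − 18·38 = 521, so p = 521/266.
Then q = (38 − 18·(521/266))/5 = 73/133.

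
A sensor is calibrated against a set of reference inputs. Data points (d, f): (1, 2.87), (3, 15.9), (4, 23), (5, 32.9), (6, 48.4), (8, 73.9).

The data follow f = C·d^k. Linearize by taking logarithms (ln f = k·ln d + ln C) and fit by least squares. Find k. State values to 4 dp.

k = 1.5573

With ln fᵢ as the transformed response and ln dᵢ as the regressor:
Σln d = 7.9655, Σ(ln d)² = 13.2535, Σln f = 18.6318, Σln d·ln f = 28.9067.
Equations: 13.2535·k + 7.9655·ln C = 28.9067;  7.9655·k + 6·ln C = 18.6318.
Solving (det = 16.0713): k = 1.55730, ln C = 1.03784.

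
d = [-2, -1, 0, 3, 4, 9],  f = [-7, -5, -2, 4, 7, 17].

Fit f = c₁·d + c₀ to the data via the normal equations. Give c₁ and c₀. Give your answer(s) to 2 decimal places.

Sums needed: Σd·d = 111, Σd = 13, Σ1 = 6.
Right-hand side: Σd·f = 212, Σf = 14.
Eliminating c₀: 6·(row 1) − 13·(row 2) gives 497·c₁ = 6·212 − 13·14 = 1090, so c₁ = 1090/497.
Then c₀ = (14 − 13·(1090/497))/6 = -1202/497.

c₁ = 2.19, c₀ = -2.42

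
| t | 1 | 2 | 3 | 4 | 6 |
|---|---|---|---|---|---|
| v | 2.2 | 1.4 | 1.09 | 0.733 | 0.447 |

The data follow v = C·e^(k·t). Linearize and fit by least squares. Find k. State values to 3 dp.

k = -0.315

Linearized form: ln v = k·t + ln C. From the 5 transformed points,
Σt = 16.0000, Σ(t)² = 66.0000, Σln v = 0.0953, Σt·ln v = -4.3537.
Equations: 66.0000·k + 16.0000·ln C = -4.3537;  16.0000·k + 5·ln C = 0.0953.
Slope k = (n·Σt·ln v − Σt·Σln v)/(n·Σ(t)² − (Σt)²) = (5·-4.3537 − 16.0000·0.0953)/74.0000 = -0.31477; ln C = (Σln v − k·Σt)/n = 1.02634.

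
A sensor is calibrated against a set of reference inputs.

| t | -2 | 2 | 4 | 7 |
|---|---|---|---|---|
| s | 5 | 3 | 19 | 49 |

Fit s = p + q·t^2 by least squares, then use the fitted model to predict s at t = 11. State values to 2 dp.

With design matrix M, MᵀM = [[4, 73]; [73, 2689]] and Mᵀs = [76, 2737]ᵀ.
Determinant 4·2689 − 73² = 5427.
p = (76·2689 − 73·2737)/5427 = 169/201; q = (4·2737 − 73·76)/5427 = 200/201.
At t = 11: ŝ = (169/201)·(1) + (200/201)·(121) = 8123/67.

ŝ = 121.24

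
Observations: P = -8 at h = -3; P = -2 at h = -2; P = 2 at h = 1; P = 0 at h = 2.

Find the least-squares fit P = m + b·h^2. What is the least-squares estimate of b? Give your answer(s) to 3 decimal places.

b = -1.273

Entries of AᵀA: Σ1 = 4, Σh^2 = 18, Σh^2·h^2 = 114.
For AᵀP: ΣP = -8, Σh^2·P = -78.
So AᵀA·[m, b]ᵀ = AᵀP: [[4, 18]; [18, 114]]·[m, b]ᵀ = [-8, -78]ᵀ.
det = 4·114 − 18² = 132.
m = ((-8)·114 − 18·(-78))/132 = 41/11; b = (4·(-78) − 18·(-8))/132 = -14/11.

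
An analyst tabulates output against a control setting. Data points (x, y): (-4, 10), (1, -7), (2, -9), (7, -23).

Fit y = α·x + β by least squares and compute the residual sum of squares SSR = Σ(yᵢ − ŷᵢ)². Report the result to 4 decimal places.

SSR = 2.7459

Compute the Gram sums: Σx·x = 70, Σx = 6, Σ1 = 4.
Moment sums: Σx·y = -226, Σy = -29.
Normal equations: [[70, 6]; [6, 4]]·[α, β]ᵀ = [-226, -29]ᵀ.
Determinant 70·4 − 6² = 244.
α = ((-226)·4 − 6·(-29))/244 = -365/122; β = (70·(-29) − 6·(-226))/244 = -337/122.
Residuals: 97/122, -76/61, -31/122, 43/61; SSR = 335/122.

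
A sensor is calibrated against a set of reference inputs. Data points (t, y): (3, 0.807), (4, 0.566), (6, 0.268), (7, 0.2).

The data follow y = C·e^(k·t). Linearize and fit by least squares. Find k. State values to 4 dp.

k = -0.3538

Linearized form: ln y = k·t + ln C. From the 4 transformed points,
Σt = 20.0000, Σ(t)² = 110.0000, Σln y = -3.7098, Σt·ln y = -22.0866.
Equations: 110.0000·k + 20.0000·ln C = -22.0866;  20.0000·k + 4·ln C = -3.7098.
Δ = 110.0000·4 − (20.0000)² = 40.0000; k = (-22.0866·4 − 20.0000·-3.7098)/40.0000 = -0.35376, ln C = (110.0000·-3.7098 − 20.0000·-22.0866)/40.0000 = 0.84136.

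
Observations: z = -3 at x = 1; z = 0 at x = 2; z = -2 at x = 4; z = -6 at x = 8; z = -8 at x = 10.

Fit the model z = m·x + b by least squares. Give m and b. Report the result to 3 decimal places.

The normal system MᵀM·[m, b]ᵀ = Mᵀz is [[185, 25]; [25, 5]]·[m, b]ᵀ = [-139, -19]ᵀ.
Eliminating b: 5·(row 1) − 25·(row 2) gives 300·m = 5·(-139) − 25·(-19) = -220, so m = -11/15.
Then b = ((-19) − 25·(-11/15))/5 = -2/15.

m = -0.733, b = -0.133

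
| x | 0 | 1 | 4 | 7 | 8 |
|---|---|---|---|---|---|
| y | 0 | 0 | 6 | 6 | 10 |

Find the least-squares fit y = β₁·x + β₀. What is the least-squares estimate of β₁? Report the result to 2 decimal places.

β₁ = 1.16

With design matrix M, MᵀM = [[130, 20]; [20, 5]] and Mᵀy = [146, 22]ᵀ.
Eliminating β₀: 5·(row 1) − 20·(row 2) gives 250·β₁ = 5·146 − 20·22 = 290, so β₁ = 29/25.
Then β₀ = (22 − 20·(29/25))/5 = -6/25.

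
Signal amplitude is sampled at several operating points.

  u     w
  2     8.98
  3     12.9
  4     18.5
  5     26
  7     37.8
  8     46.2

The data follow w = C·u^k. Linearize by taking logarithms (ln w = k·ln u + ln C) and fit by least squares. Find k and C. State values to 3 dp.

Linearized form: ln w = k·ln u + ln C. From the 6 transformed points,
Sums: Σln u = 8.8128, Σ(ln u)² = 14.3101, Σln w = 18.3934, Σln u·ln w = 28.6581.
Normal system: [[14.3101, 8.8128]; [8.8128, 6]]·[k, ln C]ᵀ = [28.6581, 18.3934]ᵀ.
Δ = 14.3101·6 − (8.8128)² = 8.1947; k = (28.6581·6 − 8.8128·18.3934)/8.1947 = 1.20204, ln C = (14.3101·18.3934 − 8.8128·28.6581)/8.1947 = 1.30000, so C = exp(1.30000) = 3.66929.

k = 1.202, C = 3.669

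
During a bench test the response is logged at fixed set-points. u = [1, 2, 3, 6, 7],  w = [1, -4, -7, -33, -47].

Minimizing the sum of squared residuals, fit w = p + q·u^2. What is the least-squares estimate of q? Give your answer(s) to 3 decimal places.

Normal-equation sums: Σ1 = 5, Σu^2 = 99, Σu^2·u^2 = 3795.
And Σw = -90, Σu^2·w = -3569.
Eliminating q: 3795·(row 1) − 99·(row 2) gives 9174·p = 3795·(-90) − 99·(-3569) = 11781, so p = 357/278.
Then q = ((-3569) − 99·(357/278))/3795 = -8935/9174.

q = -0.974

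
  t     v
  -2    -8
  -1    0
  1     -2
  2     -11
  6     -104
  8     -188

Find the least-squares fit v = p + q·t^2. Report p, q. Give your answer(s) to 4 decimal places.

p = 2.2293, q = -2.9671

Forming XᵀX = [[6, 110]; [110, 5426]] and Xᵀv = [-313, -15854]ᵀ gives XᵀX·[p, q]ᵀ = Xᵀv.
Determinant 6·5426 − 110² = 20456.
p = ((-313)·5426 − 110·(-15854))/20456 = 22801/10228; q = (6·(-15854) − 110·(-313))/20456 = -30347/10228.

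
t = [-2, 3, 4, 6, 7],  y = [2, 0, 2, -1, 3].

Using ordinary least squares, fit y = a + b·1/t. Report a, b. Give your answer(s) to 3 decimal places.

Entries of XᵀX: Σ1 = 5, Σ1/t = 11/28, Σ1/t·1/t = 3329/7056.
Right-hand side: Σy = 6, Σ1/t·y = -5/21.
XᵀX·[a, b]ᵀ = Xᵀy becomes [[5, 11/28]; [11/28, 3329/7056]]·[a, b]ᵀ = [6, -5/21]ᵀ.
Eliminating b: (3329/7056)·(row 1) − (11/28)·(row 2) gives (3889/1764)·a = (3329/7056)·6 − (11/28)·(-5/21) = 3439/1176, so a = 10317/7778.
Then b = ((-5/21) − (11/28)·(10317/7778))/(3329/7056) = -6258/3889.

a = 1.326, b = -1.609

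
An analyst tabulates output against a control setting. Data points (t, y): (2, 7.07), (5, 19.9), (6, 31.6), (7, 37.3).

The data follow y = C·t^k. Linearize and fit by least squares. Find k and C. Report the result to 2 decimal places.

Linearized form: ln y = k·ln t + ln C. From the 4 transformed points,
Σln t = 6.0403, Σ(ln t)² = 10.0677, Σln y = 12.0187, Σln t·ln y = 19.3985.
Equations: 10.0677·k + 6.0403·ln C = 19.3985;  6.0403·k + 4·ln C = 12.0187.
Slope k = (n·Σln t·ln y − Σln t·Σln y)/(n·Σ(ln t)² − (Σln t)²) = (4·19.3985 − 6.0403·12.0187)/3.7862 = 1.32006; ln C = (Σln y − k·Σln t)/n = 1.01131, so C = exp(1.01131) = 2.74920.

k = 1.32, C = 2.75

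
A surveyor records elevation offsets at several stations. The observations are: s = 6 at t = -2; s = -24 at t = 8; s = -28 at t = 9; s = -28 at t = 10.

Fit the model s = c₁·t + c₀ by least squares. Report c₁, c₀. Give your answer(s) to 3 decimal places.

c₁ = -2.949, c₀ = -0.070

Sums needed: Σt·t = 249, Σt = 25, Σ1 = 4.
And Σt·s = -736, Σs = -74.
Normal equations: [[249, 25]; [25, 4]]·[c₁, c₀]ᵀ = [-736, -74]ᵀ.
det = 249·4 − 25² = 371.
c₁ = ((-736)·4 − 25·(-74))/371 = -1094/371; c₀ = (249·(-74) − 25·(-736))/371 = -26/371.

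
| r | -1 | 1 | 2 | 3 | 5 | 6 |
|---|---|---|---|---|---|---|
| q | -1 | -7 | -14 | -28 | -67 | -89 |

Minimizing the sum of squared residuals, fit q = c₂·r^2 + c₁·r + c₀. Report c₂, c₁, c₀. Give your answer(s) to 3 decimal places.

The normal equations are: 2020·c₂ + 376·c₁ + 76·c₀ = -5195;  376·c₂ + 76·c₁ + 16·c₀ = -987;  76·c₂ + 16·c₁ + 6·c₀ = -206.
Inverting the 3×3 Gram matrix, [c₂, c₁, c₀]ᵀ = [-1549/780, -841/300, -1107/650]ᵀ.

c₂ = -1.986, c₁ = -2.803, c₀ = -1.703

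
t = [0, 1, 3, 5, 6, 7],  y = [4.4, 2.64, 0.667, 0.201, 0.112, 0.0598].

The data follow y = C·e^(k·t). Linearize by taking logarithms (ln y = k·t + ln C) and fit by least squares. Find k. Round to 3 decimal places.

k = -0.620

Let Y = ln y. Fitting Y = k·t + ln C by least squares:
Over the data: Σt = 22.0000, Σ(t)² = 120.0000, Σln y = -4.5630, Σt·ln y = -41.1192.
Normal system: [[120.0000, 22.0000]; [22.0000, 6]]·[k, ln C]ᵀ = [-41.1192, -4.5630]ᵀ.
Slope k = (n·Σt·ln y − Σt·Σln y)/(n·Σ(t)² − (Σt)²) = (6·-41.1192 − 22.0000·-4.5630)/236.0000 = -0.62003; ln C = (Σln y − k·Σt)/n = 1.51295.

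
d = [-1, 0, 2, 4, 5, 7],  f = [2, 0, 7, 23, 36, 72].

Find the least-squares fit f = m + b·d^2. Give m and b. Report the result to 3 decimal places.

m = 0.315, b = 1.454

From the data, Σ1 = 6, Σd^2 = 95, Σd^2·d^2 = 3299.
For Xᵀf: Σf = 140, Σd^2·f = 4826.
So XᵀX·[m, b]ᵀ = Xᵀf: [[6, 95]; [95, 3299]]·[m, b]ᵀ = [140, 4826]ᵀ.
Eliminating b: 3299·(row 1) − 95·(row 2) gives 10769·m = 3299·140 − 95·4826 = 3390, so m = 3390/10769.
Then b = (4826 − 95·(3390/10769))/3299 = 15656/10769.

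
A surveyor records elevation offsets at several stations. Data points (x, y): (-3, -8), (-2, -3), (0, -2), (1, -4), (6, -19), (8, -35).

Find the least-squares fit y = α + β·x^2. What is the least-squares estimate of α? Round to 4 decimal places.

With design matrix M, MᵀM = [[6, 114]; [114, 5490]] and Mᵀy = [-71, -3012]ᵀ.
Determinant 6·5490 − 114² = 19944.
α = ((-71)·5490 − 114·(-3012))/19944 = -2579/1108; β = (6·(-3012) − 114·(-71))/19944 = -1663/3324.

α = -2.3276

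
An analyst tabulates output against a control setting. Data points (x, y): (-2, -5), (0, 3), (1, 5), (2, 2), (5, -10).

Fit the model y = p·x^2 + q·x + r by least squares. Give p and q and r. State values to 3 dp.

p = -0.920, q = 1.993, r = 2.867

Normal-equation sums: Σx^2·x^2 = 658, Σx^2·x = 126, Σx^2 = 34, Σx·x = 34, Σx = 6, Σ1 = 5.
And Σx^2·y = -257, Σx·y = -31, Σy = -5.
Inverting the 3×3 Gram matrix, [p, q, r]ᵀ = [-601/653, 2603/1306, 1872/653]ᵀ.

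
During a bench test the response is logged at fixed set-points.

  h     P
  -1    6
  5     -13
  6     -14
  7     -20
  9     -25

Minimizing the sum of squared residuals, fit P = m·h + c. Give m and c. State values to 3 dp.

m = -3.113, c = 2.986

Entries of AᵀA: Σh·h = 192, Σh = 26, Σ1 = 5.
Moment sums: Σh·P = -520, ΣP = -66.
So AᵀA·[m, c]ᵀ = AᵀP: [[192, 26]; [26, 5]]·[m, c]ᵀ = [-520, -66]ᵀ.
Δ = 192·5 − 26² = 284.
m = ((-520)·5 − 26·(-66))/284 = -221/71; c = (192·(-66) − 26·(-520))/284 = 212/71.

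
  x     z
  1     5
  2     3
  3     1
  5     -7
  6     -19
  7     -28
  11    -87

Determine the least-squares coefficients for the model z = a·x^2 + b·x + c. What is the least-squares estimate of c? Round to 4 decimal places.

c = 3.2208

Entries of AᵀA: Σx^2·x^2 = 19061, Σx^2·x = 2051, Σx^2 = 245, Σx·x = 245, Σx = 35, Σ1 = 7.
For Aᵀz: Σx^2·z = -12732, Σx·z = -1288, Σz = -132.
Inverting the 3×3 Gram matrix, [a, b, c]ᵀ = [-877/924, 2059/924, 248/77]ᵀ.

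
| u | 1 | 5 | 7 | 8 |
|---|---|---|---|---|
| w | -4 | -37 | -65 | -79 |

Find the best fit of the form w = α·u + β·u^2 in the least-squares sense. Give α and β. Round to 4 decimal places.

Normal-equation sums: Σu·u = 139, Σu·u^2 = 981, Σu^2·u^2 = 7123.
Right-hand side: Σu·w = -1276, Σu^2·w = -9170.
Normal equations: [[139, 981]; [981, 7123]]·[α, β]ᵀ = [-1276, -9170]ᵀ.
Δ = 139·7123 − 981² = 27736.
α = ((-1276)·7123 − 981·(-9170))/27736 = -46589/13868; β = (139·(-9170) − 981·(-1276))/27736 = -11437/13868.

α = -3.3595, β = -0.8247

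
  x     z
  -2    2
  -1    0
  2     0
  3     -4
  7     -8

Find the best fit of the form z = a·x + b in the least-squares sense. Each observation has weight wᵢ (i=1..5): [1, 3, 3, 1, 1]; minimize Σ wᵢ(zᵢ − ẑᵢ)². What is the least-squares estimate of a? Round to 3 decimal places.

Compute the Gram sums: Σwᵢ·x·x = 77, Σwᵢ·x = 11, Σwᵢ·1 = 9.
Right-hand side: Σwᵢ·x·z = -72, Σwᵢ·z = -10.
MᵀWM·[a, b]ᵀ = MᵀWz becomes [[77, 11]; [11, 9]]·[a, b]ᵀ = [-72, -10]ᵀ.
Determinant 77·9 − 11² = 572.
a = ((-72)·9 − 11·(-10))/572 = -269/286; b = (77·(-10) − 11·(-72))/572 = 1/26.

a = -0.941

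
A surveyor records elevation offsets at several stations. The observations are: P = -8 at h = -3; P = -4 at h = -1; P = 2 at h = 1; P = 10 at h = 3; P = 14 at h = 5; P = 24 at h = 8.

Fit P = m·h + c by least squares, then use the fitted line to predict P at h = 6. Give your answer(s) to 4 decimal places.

With design matrix M, MᵀM = [[109, 13]; [13, 6]] and MᵀP = [322, 38]ᵀ.
det = 109·6 − 13² = 485.
m = (322·6 − 13·38)/485 = 1438/485; c = (109·38 − 13·322)/485 = -44/485.
At h = 6: P̂ = (1438/485)·(6) + (-44/485)·(1) = 8584/485.

P̂ = 17.6990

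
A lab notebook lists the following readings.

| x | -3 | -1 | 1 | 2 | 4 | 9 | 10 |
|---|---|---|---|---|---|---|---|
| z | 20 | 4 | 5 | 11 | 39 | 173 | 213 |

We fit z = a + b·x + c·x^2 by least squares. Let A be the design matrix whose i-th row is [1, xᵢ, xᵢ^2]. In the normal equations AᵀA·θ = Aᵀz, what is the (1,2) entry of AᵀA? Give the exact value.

22

Row 1 ↔ basis 1, column 2 ↔ basis x, so (AᵀA)_{1,2} = Σᵢ x = (1)·(-3) + (1)·(-1) + (1)·(1) + (1)·(2) + (1)·(4) + (1)·(9) + (1)·(10) = 22.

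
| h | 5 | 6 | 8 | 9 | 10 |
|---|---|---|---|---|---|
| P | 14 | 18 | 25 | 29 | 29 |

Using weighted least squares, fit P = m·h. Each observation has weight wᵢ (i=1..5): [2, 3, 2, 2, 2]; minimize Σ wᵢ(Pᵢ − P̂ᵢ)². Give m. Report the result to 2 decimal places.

m = 3.03

MᵀWM·[m]ᵀ = MᵀWP reads: 648·m = 1966.
m = 1966/648 = 3.03395.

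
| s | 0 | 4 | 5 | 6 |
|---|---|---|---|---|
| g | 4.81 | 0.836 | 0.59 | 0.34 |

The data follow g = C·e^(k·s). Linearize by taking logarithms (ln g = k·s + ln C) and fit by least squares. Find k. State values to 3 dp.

With ln gᵢ as the transformed response and sᵢ as the regressor:
Σs = 15.0000, Σ(s)² = 77.0000, Σln g = -0.2149, Σs·ln g = -9.8275.
Equations: 77.0000·k + 15.0000·ln C = -9.8275;  15.0000·k + 4·ln C = -0.2149.
Solving (det = 83.0000): k = -0.43478, ln C = 1.57672.

k = -0.435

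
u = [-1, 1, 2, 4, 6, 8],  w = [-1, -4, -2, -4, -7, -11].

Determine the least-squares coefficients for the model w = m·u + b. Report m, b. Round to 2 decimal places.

m = -1.02, b = -1.44

Sums needed: Σu·u = 122, Σu = 20, Σ1 = 6.
Right-hand side: Σu·w = -153, Σw = -29.
Determinant 122·6 − 20² = 332.
m = ((-153)·6 − 20·(-29))/332 = -169/166; b = (122·(-29) − 20·(-153))/332 = -239/166.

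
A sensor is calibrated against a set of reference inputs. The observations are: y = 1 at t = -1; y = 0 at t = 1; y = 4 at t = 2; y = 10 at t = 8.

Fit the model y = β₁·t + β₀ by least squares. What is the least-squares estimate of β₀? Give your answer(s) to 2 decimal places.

Compute the Gram sums: Σt·t = 70, Σt = 10, Σ1 = 4.
Right-hand side: Σt·y = 87, Σy = 15.
AᵀA·[β₁, β₀]ᵀ = Aᵀy becomes [[70, 10]; [10, 4]]·[β₁, β₀]ᵀ = [87, 15]ᵀ.
Δ = 70·4 − 10² = 180.
β₁ = (87·4 − 10·15)/180 = 11/10; β₀ = (70·15 − 10·87)/180 = 1.

β₀ = 1.00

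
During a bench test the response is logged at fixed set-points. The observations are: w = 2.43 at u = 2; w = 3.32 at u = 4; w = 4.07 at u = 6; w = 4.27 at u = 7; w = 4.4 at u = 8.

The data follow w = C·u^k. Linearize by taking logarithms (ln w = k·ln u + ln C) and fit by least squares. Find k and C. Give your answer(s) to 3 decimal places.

k = 0.442, C = 1.800

Linearized form: ln w = k·ln u + ln C. From the 5 transformed points,
Over the data: Σln u = 7.8966, Σ(ln u)² = 13.7233, Σln w = 6.4247, Σln u·ln w = 10.6996.
Normal system: [[13.7233, 7.8966]; [7.8966, 5]]·[k, ln C]ᵀ = [10.6996, 6.4247]ᵀ.
Slope k = (n·Σln u·ln w − Σln u·Σln w)/(n·Σ(ln u)² − (Σln u)²) = (5·10.6996 − 7.8966·6.4247)/6.2610 = 0.44157; ln C = (Σln w − k·Σln u)/n = 0.58757, so C = exp(0.58757) = 1.79961.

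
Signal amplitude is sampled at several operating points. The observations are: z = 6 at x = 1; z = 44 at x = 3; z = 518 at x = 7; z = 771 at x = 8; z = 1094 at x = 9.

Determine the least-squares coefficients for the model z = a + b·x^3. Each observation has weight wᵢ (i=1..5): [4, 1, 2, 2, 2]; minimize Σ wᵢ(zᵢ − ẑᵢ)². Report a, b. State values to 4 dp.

Normal-equation sums: Σwᵢ·1 = 11, Σwᵢ·x^3 = 3199, Σwᵢ·x^3·x^3 = 1823201.
Moment sums: Σwᵢ·z = 4834, Σwᵢ·x^3·z = 2741116.
So AᵀWA·[a, b]ᵀ = AᵀWz: [[11, 3199]; [3199, 1823201]]·[a, b]ᵀ = [4834, 2741116]ᵀ.
Eliminating b: 1823201·(row 1) − 3199·(row 2) gives 9821610·a = 1823201·4834 − 3199·2741116 = 44523550, so a = 4452355/982161.
Then b = (2741116 − 3199·(4452355/982161))/1823201 = 1468831/982161.

a = 4.5332, b = 1.4955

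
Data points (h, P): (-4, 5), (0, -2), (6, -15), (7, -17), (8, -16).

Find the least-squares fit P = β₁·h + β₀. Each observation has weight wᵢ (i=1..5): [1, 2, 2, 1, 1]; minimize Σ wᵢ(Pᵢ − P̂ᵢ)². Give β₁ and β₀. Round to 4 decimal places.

β₁ = -1.9396, β₀ = -2.4841

The normal system MᵀWM·[β₁, β₀]ᵀ = MᵀWP is [[201, 23]; [23, 7]]·[β₁, β₀]ᵀ = [-447, -62]ᵀ.
Determinant 201·7 − 23² = 878.
β₁ = ((-447)·7 − 23·(-62))/878 = -1703/878; β₀ = (201·(-62) − 23·(-447))/878 = -2181/878.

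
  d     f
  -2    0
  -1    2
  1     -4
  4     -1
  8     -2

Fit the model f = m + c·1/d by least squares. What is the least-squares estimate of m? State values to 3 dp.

The normal equations are: 5·m + (-1/8)·c = -5;  (-1/8)·m + (149/64)·c = -13/2.
Δ = 5·(149/64) − (-1/8)² = 93/8.
m = ((-5)·(149/64) − (-1/8)·(-13/2))/(93/8) = -797/744; c = (5·(-13/2) − (-1/8)·(-5))/(93/8) = -265/93.

m = -1.071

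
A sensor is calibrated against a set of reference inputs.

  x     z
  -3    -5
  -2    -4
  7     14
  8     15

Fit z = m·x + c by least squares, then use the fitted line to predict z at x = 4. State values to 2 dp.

Compute the Gram sums: Σx·x = 126, Σx = 10, Σ1 = 4.
For Aᵀz: Σx·z = 241, Σz = 20.
Δ = 126·4 − 10² = 404.
m = (241·4 − 10·20)/404 = 191/101; c = (126·20 − 10·241)/404 = 55/202.
At x = 4: ẑ = (191/101)·(4) + (55/202)·(1) = 1583/202.

ẑ = 7.84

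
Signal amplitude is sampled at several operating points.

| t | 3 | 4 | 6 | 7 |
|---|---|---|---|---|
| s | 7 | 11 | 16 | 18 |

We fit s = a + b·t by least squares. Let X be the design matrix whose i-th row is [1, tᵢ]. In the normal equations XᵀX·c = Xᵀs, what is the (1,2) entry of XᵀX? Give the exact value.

Row 1 ↔ basis 1, column 2 ↔ basis t, so (XᵀX)_{1,2} = Σᵢ t = (1)·(3) + (1)·(4) + (1)·(6) + (1)·(7) = 20.

20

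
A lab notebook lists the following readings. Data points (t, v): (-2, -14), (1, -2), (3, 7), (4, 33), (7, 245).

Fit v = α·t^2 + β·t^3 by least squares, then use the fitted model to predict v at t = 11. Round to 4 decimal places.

v̂ = 1084.3237

Sums needed: Σt^2·t^2 = 2755, Σt^2·t^3 = 18043, Σt^3·t^3 = 122539.
Right-hand side: Σt^2·v = 12538, Σt^3·v = 86446.
det = 2755·122539 − 18043² = 12045096.
α = (12538·122539 − 18043·86446)/12045096 = -1945933/1003758; β = (2755·86446 − 18043·12538)/12045096 = 994633/1003758.
At t = 11: v̂ = (-1945933/1003758)·(121) + (994633/1003758)·(1331) = 544199315/501879.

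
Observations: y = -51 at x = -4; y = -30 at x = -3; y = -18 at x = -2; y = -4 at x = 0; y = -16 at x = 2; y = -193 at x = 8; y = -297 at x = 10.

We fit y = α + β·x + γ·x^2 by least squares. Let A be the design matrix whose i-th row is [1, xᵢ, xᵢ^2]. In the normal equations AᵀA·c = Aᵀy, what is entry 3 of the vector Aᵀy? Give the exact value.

-43274

Entry 3 ↔ basis x^2, so (Aᵀy)_{3} = Σᵢ (x^2)·yᵢ = (16)·(-51) + (9)·(-30) + (4)·(-18) + (0)·(-4) + (4)·(-16) + (64)·(-193) + (100)·(-297) = -43274.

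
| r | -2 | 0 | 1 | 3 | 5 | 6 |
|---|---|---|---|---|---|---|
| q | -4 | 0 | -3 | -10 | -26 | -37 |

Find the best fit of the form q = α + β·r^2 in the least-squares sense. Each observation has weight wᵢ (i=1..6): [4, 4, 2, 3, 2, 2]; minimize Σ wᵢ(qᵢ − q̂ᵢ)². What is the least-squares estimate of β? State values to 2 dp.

The normal equations are: 17·α + 167·β = -178;  167·α + 4151·β = -4304.
det = 17·4151 − 167² = 42678.
α = ((-178)·4151 − 167·(-4304))/42678 = -10055/21339; β = (17·(-4304) − 167·(-178))/42678 = -21721/21339.

β = -1.02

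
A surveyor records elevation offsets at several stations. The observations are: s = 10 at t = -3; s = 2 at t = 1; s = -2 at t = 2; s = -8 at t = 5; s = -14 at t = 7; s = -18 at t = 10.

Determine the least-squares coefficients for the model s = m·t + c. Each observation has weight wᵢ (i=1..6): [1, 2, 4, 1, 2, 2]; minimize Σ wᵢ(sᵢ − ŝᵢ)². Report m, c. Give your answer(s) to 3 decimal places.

Compute the Gram sums: Σwᵢ·t·t = 350, Σwᵢ·t = 46, Σwᵢ·1 = 12.
Right-hand side: Σwᵢ·t·s = -638, Σwᵢ·s = -66.
Normal equations: [[350, 46]; [46, 12]]·[m, c]ᵀ = [-638, -66]ᵀ.
det = 350·12 − 46² = 2084.
m = ((-638)·12 − 46·(-66))/2084 = -1155/521; c = (350·(-66) − 46·(-638))/2084 = 1562/521.

m = -2.217, c = 2.998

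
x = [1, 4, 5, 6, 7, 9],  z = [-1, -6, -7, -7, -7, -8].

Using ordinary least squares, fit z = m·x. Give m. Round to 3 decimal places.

m = -1.072

Sums needed: Σx·x = 208.
Right-hand side: Σx·z = -223.
m = (-223)/208 = -1.07212.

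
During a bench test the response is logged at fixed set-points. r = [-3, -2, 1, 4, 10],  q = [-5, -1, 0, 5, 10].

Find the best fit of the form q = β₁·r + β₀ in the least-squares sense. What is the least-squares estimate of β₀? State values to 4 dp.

β₀ = -0.3636

XᵀX·[β₁, β₀]ᵀ = Xᵀq reads: 130·β₁ + 10·β₀ = 137;  10·β₁ + 5·β₀ = 9.
(Σr·r = 130, Σr = 10, Σ1 = 5, Σr·q = 137, Σq = 9.)
Determinant 130·5 − 10² = 550.
β₁ = (137·5 − 10·9)/550 = 119/110; β₀ = (130·9 − 10·137)/550 = -4/11.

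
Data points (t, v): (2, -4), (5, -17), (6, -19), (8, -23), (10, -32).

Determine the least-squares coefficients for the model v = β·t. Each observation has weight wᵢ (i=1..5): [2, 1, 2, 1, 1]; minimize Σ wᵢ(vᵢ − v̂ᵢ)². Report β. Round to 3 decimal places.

β = -3.097

The normal system MᵀWM·[β]ᵀ = MᵀWv is [[269]]·[β]ᵀ = [-833]ᵀ.
β = (-833)/269 = -3.09665.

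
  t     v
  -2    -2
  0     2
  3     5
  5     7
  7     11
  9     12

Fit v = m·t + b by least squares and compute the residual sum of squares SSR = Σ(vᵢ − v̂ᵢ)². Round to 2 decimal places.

Sums needed: Σt·t = 168, Σt = 22, Σ1 = 6.
Moment sums: Σt·v = 239, Σv = 35.
So XᵀX·[m, b]ᵀ = Xᵀv: [[168, 22]; [22, 6]]·[m, b]ᵀ = [239, 35]ᵀ.
Eliminating b: 6·(row 1) − 22·(row 2) gives 524·m = 6·239 − 22·35 = 664, so m = 166/131.
Then b = (35 − 22·(166/131))/6 = 311/262.
Residuals: -171/262, 213/262, 3/262, -137/262, 247/262, -155/262; SSR = 681/262.

SSR = 2.60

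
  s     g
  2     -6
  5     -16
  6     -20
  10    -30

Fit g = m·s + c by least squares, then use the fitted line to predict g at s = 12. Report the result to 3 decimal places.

ĝ = -36.702

Compute the Gram sums: Σs·s = 165, Σs = 23, Σ1 = 4.
And Σs·g = -512, Σg = -72.
XᵀX·[m, c]ᵀ = Xᵀg becomes [[165, 23]; [23, 4]]·[m, c]ᵀ = [-512, -72]ᵀ.
det = 165·4 − 23² = 131.
m = ((-512)·4 − 23·(-72))/131 = -392/131; c = (165·(-72) − 23·(-512))/131 = -104/131.
At s = 12: ĝ = (-392/131)·(12) + (-104/131)·(1) = -4808/131.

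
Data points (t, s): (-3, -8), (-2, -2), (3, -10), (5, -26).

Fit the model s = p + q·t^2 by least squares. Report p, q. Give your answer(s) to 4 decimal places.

p = 1.5972, q = -1.1147

Sums needed: Σ1 = 4, Σt^2 = 47, Σt^2·t^2 = 803.
Moment sums: Σs = -46, Σt^2·s = -820.
Δ = 4·803 − 47² = 1003.
p = ((-46)·803 − 47·(-820))/1003 = 1602/1003; q = (4·(-820) − 47·(-46))/1003 = -1118/1003.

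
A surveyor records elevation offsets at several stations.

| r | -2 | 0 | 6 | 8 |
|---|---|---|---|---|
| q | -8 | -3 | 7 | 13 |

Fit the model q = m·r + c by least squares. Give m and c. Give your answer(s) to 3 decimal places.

Entries of AᵀA: Σr·r = 104, Σr = 12, Σ1 = 4.
And Σr·q = 162, Σq = 9.
Normal equations: [[104, 12]; [12, 4]]·[m, c]ᵀ = [162, 9]ᵀ.
Eliminating c: 4·(row 1) − 12·(row 2) gives 272·m = 4·162 − 12·9 = 540, so m = 135/68.
Then c = (9 − 12·(135/68))/4 = -63/17.

m = 1.985, c = -3.706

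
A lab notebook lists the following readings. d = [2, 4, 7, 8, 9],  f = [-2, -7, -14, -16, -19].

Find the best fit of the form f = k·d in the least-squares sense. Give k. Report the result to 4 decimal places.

Entries of AᵀA: Σd·d = 214.
And Σd·f = -429.
AᵀA·[k]ᵀ = Aᵀf becomes [[214]]·[k]ᵀ = [-429]ᵀ.
k = (-429)/214 = -2.00467.

k = -2.0047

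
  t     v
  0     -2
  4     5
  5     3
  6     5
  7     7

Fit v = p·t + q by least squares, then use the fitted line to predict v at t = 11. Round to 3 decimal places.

From the data, Σt·t = 126, Σt = 22, Σ1 = 5.
And Σt·v = 114, Σv = 18.
Eliminating q: 5·(row 1) − 22·(row 2) gives 146·p = 5·114 − 22·18 = 174, so p = 87/73.
Then q = (18 − 22·(87/73))/5 = -120/73.
At t = 11: v̂ = (87/73)·(11) + (-120/73)·(1) = 837/73.

v̂ = 11.466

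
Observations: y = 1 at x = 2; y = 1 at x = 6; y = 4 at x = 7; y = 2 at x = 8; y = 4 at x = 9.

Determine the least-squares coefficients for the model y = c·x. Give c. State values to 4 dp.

The normal system AᵀA·[c]ᵀ = Aᵀy is [[234]]·[c]ᵀ = [88]ᵀ.
c = 88/234 = 0.376068.

c = 0.3761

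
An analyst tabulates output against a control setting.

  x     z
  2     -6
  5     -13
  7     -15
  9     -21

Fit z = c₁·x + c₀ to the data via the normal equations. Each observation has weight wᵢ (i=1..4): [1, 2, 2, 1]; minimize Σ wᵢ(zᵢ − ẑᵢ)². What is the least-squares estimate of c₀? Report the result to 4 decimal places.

Normal-equation sums: Σwᵢ·x·x = 233, Σwᵢ·x = 35, Σwᵢ·1 = 6.
And Σwᵢ·x·z = -541, Σwᵢ·z = -83.
Normal equations: [[233, 35]; [35, 6]]·[c₁, c₀]ᵀ = [-541, -83]ᵀ.
Eliminating c₀: 6·(row 1) − 35·(row 2) gives 173·c₁ = 6·(-541) − 35·(-83) = -341, so c₁ = -341/173.
Then c₀ = ((-83) − 35·(-341/173))/6 = -404/173.

c₀ = -2.3353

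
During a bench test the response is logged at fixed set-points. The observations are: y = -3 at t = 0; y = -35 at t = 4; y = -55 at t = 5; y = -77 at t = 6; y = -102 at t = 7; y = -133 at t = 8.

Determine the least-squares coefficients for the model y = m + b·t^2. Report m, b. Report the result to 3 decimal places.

Forming AᵀA = [[6, 190]; [190, 8674]] and Aᵀy = [-405, -18217]ᵀ gives AᵀA·[m, b]ᵀ = Aᵀy.
Δ = 6·8674 − 190² = 15944.
m = ((-405)·8674 − 190·(-18217))/15944 = -12935/3986; b = (6·(-18217) − 190·(-405))/15944 = -4044/1993.

m = -3.245, b = -2.029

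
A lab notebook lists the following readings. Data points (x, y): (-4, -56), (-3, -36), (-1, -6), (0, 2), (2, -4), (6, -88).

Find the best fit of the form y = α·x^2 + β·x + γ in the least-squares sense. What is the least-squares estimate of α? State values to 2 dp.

Setting ∂/∂α … = 0 gives: 1650·α + 132·β + 66·γ = -4410;  132·α + 66·β + 0·γ = -198;  66·α + 0·β + 6·γ = -188.
Row-reducing yields α = -973/330, β = 478/165, γ = 11/10.

α = -2.95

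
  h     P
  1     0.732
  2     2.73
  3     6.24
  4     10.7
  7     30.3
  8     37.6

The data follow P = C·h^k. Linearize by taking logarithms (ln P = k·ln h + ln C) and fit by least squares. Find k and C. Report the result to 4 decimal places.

k = 1.9040, C = 0.7428

Taking logs, ln P = k·ln h + ln C, so regress ln P on ln h.
XᵀX = [[11.7199, 7.2034]; [7.2034, 6]], rhs = [20.1735, 11.9317]ᵀ  (here Σln h = 7.2034, Σ(ln h)² = 11.7199, Σln P = 11.9317, Σln h·ln P = 20.1735).
Slope k = (n·Σln h·ln P − Σln h·Σln P)/(n·Σ(ln h)² − (Σln h)²) = (6·20.1735 − 7.2034·11.9317)/18.4301 = 1.90405; ln C = (Σln P − k·Σln h)/n = -0.29732, so C = exp(-0.29732) = 0.74280.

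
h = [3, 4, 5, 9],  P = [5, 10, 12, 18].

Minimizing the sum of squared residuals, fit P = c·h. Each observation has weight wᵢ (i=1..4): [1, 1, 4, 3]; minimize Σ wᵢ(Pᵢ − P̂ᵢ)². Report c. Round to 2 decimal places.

Normal-equation sums: Σwᵢ·h·h = 368.
For XᵀWP: Σwᵢ·h·P = 781.
So XᵀWX·[c]ᵀ = XᵀWP: [[368]]·[c]ᵀ = [781]ᵀ.
Hence c = 781 / 368 ≈ 2.12228.

c = 2.12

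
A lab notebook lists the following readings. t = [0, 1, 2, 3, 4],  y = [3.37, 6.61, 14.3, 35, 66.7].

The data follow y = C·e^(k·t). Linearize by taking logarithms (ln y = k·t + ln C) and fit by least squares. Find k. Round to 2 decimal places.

Taking logs, ln y = k·t + ln C, so regress ln y on t.
Σt = 10.0000, Σ(t)² = 30.0000, Σln y = 13.5193, Σt·ln y = 34.6760.
Equations: 30.0000·k + 10.0000·ln C = 34.6760;  10.0000·k + 5·ln C = 13.5193.
Δ = 30.0000·5 − (10.0000)² = 50.0000; k = (34.6760·5 − 10.0000·13.5193)/50.0000 = 0.76373, ln C = (30.0000·13.5193 − 10.0000·34.6760)/50.0000 = 1.17639.

k = 0.76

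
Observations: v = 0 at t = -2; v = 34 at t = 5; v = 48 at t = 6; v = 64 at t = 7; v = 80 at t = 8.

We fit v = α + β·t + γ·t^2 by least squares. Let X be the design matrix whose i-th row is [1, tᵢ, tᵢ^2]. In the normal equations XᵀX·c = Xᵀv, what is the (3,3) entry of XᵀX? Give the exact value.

8434

Row 3 ↔ basis t^2, column 3 ↔ basis t^2, so (XᵀX)_{3,3} = Σᵢ (t^2)·(t^2) = (4)·(4) + (25)·(25) + (36)·(36) + (49)·(49) + (64)·(64) = 8434.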